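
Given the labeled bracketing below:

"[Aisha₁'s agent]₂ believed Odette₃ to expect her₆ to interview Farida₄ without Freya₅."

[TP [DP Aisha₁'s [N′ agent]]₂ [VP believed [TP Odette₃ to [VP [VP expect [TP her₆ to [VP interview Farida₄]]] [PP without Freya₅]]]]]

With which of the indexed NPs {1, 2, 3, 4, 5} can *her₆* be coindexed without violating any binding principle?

*her* is a pronoun, so Principle B applies: it must be free in its binding domain.
Binding domain of *her₆*: the embedded TP, whose subject is Odette₃.
*Aisha₁* and the pronoun do not c-command one another → neither Principle B nor Principle C is at stake; coindexation permitted.
*[Aisha₁'s agent]₂* c-commands the pronoun but from outside its binding domain, and is not c-commanded by it → coindexation permitted.
*Odette₃* c-commands the pronoun within its binding domain → coindexation would violate Principle B.
*Farida₄*: the pronoun c-commands this R-expression → coindexation would violate Principle C on *Farida₄*.
*Freya₅* and the pronoun do not c-command one another → neither Principle B nor Principle C is at stake; coindexation permitted.

{1, 2, 5}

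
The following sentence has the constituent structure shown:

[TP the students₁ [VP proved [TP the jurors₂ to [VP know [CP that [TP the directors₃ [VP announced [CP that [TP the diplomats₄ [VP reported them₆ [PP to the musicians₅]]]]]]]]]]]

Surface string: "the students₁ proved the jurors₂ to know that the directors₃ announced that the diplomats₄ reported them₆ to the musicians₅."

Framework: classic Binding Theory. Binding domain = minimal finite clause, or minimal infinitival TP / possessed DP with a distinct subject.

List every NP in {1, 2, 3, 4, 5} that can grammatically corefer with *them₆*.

*them* is a pronoun, so Principle B applies: it must be free in its binding domain.
Binding domain of *them₆*: the embedded TP, whose subject is the diplomats₄.
*the students₁* c-commands the pronoun but from outside its binding domain, and is not c-commanded by it → coindexation permitted.
*the jurors₂* c-commands the pronoun but from outside its binding domain, and is not c-commanded by it → coindexation permitted.
*the directors₃* c-commands the pronoun but from outside its binding domain, and is not c-commanded by it → coindexation permitted.
*the diplomats₄* c-commands the pronoun within its binding domain → coindexation would violate Principle B.
*the musicians₅*: the pronoun c-commands this R-expression → coindexation would violate Principle C on *the musicians₅*.

{1, 2, 3}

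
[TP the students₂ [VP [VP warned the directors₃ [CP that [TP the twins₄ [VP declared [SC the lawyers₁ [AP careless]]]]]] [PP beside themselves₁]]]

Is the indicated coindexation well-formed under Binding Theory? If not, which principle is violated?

Principle A

The two coindexed NPs are *the lawyers₁* and *themselves₁*.
*themselves₁* is an anaphor. Principle A requires it to be bound within its binding domain — the matrix TP, whose subject is the students₂.
Within that domain it is c-commanded by *the students₂*, which does not share its index.
*the lawyers₁* does not c-command the anaphor at all.
The anaphor is unbound in its domain → Principle A violation.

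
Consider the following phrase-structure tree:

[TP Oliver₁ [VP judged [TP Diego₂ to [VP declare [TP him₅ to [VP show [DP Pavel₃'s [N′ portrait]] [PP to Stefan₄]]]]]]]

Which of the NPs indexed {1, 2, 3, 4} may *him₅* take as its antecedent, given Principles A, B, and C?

{1}

*him* is a pronoun, so Principle B applies: it must be free in its binding domain.
Binding domain of *him₅*: the embedded TP, whose subject is Diego₂.
*Oliver₁* c-commands the pronoun but from outside its binding domain, and is not c-commanded by it → coindexation permitted.
*Diego₂* c-commands the pronoun within its binding domain → coindexation would violate Principle B.
*Pavel₃*: the pronoun c-commands this R-expression → coindexation would violate Principle C on *Pavel₃*.
*Stefan₄*: the pronoun c-commands this R-expression → coindexation would violate Principle C on *Stefan₄*.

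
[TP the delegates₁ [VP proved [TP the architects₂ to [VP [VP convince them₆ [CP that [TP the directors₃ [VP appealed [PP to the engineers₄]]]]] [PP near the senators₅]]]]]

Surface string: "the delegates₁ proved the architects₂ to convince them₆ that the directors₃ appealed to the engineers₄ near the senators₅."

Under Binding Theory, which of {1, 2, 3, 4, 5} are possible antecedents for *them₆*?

*them* is a pronoun, so Principle B applies: it must be free in its binding domain.
Binding domain of *them₆*: the embedded TP, whose subject is the architects₂.
*the delegates₁* c-commands the pronoun but from outside its binding domain, and is not c-commanded by it → coindexation permitted.
*the architects₂* c-commands the pronoun within its binding domain → coindexation would violate Principle B.
*the directors₃*: the pronoun c-commands this R-expression → coindexation would violate Principle C on *the directors₃*.
*the engineers₄*: the pronoun c-commands this R-expression → coindexation would violate Principle C on *the engineers₄*.
*the senators₅* and the pronoun do not c-command one another → neither Principle B nor Principle C is at stake; coindexation permitted.

{1, 5}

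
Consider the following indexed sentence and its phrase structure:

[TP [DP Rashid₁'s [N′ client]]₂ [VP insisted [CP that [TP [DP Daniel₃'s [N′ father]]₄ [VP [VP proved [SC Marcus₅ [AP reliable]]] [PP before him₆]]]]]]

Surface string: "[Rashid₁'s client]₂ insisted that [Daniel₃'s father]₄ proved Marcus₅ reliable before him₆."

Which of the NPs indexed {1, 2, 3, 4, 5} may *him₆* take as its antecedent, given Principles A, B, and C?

{1, 2, 3, 5}

*him* is a pronoun, so Principle B applies: it must be free in its binding domain.
Binding domain of *him₆*: the embedded TP, whose subject is [Daniel₃'s father]₄.
*Rashid₁* and the pronoun do not c-command one another → neither Principle B nor Principle C is at stake; coindexation permitted.
*[Rashid₁'s client]₂* c-commands the pronoun but from outside its binding domain, and is not c-commanded by it → coindexation permitted.
*Daniel₃* and the pronoun do not c-command one another → neither Principle B nor Principle C is at stake; coindexation permitted.
*[Daniel₃'s father]₄* c-commands the pronoun within its binding domain → coindexation would violate Principle B.
*Marcus₅* and the pronoun do not c-command one another → neither Principle B nor Principle C is at stake; coindexation permitted.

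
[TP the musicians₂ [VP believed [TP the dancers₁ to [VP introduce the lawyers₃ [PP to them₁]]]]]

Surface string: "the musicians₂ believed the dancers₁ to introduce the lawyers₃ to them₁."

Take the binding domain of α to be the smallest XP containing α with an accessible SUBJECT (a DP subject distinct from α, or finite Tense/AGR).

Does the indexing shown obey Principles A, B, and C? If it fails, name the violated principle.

The two coindexed NPs are *the dancers₁* and *them₁*.
*them₁* is a pronoun. Its binding domain is the embedded TP, whose subject is the dancers₁.
*the dancers₁* c-commands it within that domain and carries the same index.
The pronoun is locally bound → Principle B violation.

Principle B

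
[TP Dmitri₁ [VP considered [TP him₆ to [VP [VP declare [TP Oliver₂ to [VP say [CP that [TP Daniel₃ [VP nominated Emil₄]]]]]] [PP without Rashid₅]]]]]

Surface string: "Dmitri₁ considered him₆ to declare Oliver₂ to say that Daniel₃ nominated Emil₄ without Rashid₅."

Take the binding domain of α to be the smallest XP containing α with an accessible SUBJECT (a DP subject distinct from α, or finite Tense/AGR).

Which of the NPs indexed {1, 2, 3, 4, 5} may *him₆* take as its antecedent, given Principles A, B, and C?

*him* is a pronoun, so Principle B applies: it must be free in its binding domain.
Binding domain of *him₆*: the matrix TP, whose subject is Dmitri₁.
*Dmitri₁* c-commands the pronoun within its binding domain → coindexation would violate Principle B.
*Oliver₂*: the pronoun c-commands this R-expression → coindexation would violate Principle C on *Oliver₂*.
*Daniel₃*: the pronoun c-commands this R-expression → coindexation would violate Principle C on *Daniel₃*.
*Emil₄*: the pronoun c-commands this R-expression → coindexation would violate Principle C on *Emil₄*.
*Rashid₅*: the pronoun c-commands this R-expression → coindexation would violate Principle C on *Rashid₅*.

none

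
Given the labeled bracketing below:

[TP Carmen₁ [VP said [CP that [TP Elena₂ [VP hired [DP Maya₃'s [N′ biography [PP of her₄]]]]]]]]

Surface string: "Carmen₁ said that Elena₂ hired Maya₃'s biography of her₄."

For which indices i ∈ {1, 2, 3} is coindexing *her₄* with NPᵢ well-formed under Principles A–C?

{1, 2}

*her* is a pronoun, so Principle B applies: it must be free in its binding domain.
Binding domain of *her₄*: the possessed DP, whose subject is Maya₃.
*Carmen₁* c-commands the pronoun but from outside its binding domain, and is not c-commanded by it → coindexation permitted.
*Elena₂* c-commands the pronoun but from outside its binding domain, and is not c-commanded by it → coindexation permitted.
*Maya₃* c-commands the pronoun within its binding domain → coindexation would violate Principle B.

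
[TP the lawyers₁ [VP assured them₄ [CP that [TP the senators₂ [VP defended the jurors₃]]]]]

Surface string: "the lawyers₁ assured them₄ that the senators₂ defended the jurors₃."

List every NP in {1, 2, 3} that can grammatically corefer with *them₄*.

*them* is a pronoun, so Principle B applies: it must be free in its binding domain.
Binding domain of *them₄*: the matrix TP, whose subject is the lawyers₁.
*the lawyers₁* c-commands the pronoun within its binding domain → coindexation would violate Principle B.
*the senators₂*: the pronoun c-commands this R-expression → coindexation would violate Principle C on *the senators₂*.
*the jurors₃*: the pronoun c-commands this R-expression → coindexation would violate Principle C on *the jurors₃*.

none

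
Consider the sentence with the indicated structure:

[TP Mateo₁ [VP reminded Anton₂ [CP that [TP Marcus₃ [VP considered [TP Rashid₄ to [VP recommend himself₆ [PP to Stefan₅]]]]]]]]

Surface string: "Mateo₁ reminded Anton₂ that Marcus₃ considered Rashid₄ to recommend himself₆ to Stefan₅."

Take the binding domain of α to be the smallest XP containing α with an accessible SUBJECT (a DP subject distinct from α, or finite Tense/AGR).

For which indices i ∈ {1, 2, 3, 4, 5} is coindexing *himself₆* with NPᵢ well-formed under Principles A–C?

{4}

*himself* is an anaphor, so Principle A applies: it must be bound in its binding domain.
Binding domain of *himself₆*: the embedded TP, whose subject is Rashid₄.
*Mateo₁* c-commands the anaphor but is outside its binding domain → cannot satisfy Principle A.
*Anton₂* c-commands the anaphor but is outside its binding domain → cannot satisfy Principle A.
*Marcus₃* c-commands the anaphor but is outside its binding domain → cannot satisfy Principle A.
*Rashid₄* c-commands the anaphor within its binding domain → licit binder.
*Stefan₅* does not c-command the anaphor → cannot bind it.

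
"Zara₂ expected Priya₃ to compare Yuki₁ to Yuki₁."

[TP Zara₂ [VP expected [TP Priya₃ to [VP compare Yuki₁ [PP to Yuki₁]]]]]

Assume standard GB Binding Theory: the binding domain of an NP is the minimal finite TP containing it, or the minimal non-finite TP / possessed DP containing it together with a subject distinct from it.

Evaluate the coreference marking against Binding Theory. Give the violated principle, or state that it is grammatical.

Principle C

The two coindexed NPs are *Yuki₁* (the higher occurrence) and *Yuki₁* (the lower occurrence).
*Yuki₁* (the lower occurrence) is an R-expression. Principle C requires it to be free everywhere.
*Yuki₁* (the higher occurrence) c-commands it and carries the same index.
The R-expression is bound → Principle C violation.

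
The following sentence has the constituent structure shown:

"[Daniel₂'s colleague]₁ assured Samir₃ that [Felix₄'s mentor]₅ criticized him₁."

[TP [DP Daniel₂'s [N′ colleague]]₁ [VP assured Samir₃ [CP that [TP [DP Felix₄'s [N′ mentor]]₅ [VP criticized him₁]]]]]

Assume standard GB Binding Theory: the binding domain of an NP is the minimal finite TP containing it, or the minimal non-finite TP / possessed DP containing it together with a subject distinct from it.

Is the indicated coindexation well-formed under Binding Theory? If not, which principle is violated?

The two coindexed NPs are *[Daniel₂'s colleague]₁* and *him₁*.
*him₁* is a pronoun; its binding domain is the embedded TP, whose subject is [Felix₄'s mentor]₅. Within that domain it is c-commanded only by *[Felix₄'s mentor]₅*, which carries a different index — the pronoun is free locally, so Principle B holds.
*[Daniel₂'s colleague]₁* is an R-expression; *him₁* does not c-command it, and no other NP shares its index, so Principle C is satisfied.
All principles are respected.

grammatical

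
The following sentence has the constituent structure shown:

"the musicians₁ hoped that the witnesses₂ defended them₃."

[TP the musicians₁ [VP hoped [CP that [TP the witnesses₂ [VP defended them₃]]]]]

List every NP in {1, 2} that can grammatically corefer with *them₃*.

*them* is a pronoun, so Principle B applies: it must be free in its binding domain.
Binding domain of *them₃*: the embedded TP, whose subject is the witnesses₂.
*the musicians₁* c-commands the pronoun but from outside its binding domain, and is not c-commanded by it → coindexation permitted.
*the witnesses₂* c-commands the pronoun within its binding domain → coindexation would violate Principle B.

{1}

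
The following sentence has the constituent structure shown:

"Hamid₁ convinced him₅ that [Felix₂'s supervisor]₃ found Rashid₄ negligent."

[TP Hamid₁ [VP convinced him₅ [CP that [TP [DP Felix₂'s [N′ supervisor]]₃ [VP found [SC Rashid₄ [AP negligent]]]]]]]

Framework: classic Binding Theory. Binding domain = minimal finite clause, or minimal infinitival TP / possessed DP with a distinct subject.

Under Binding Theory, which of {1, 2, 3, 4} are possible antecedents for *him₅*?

*him* is a pronoun, so Principle B applies: it must be free in its binding domain.
Binding domain of *him₅*: the matrix TP, whose subject is Hamid₁.
*Hamid₁* c-commands the pronoun within its binding domain → coindexation would violate Principle B.
*Felix₂*: the pronoun c-commands this R-expression → coindexation would violate Principle C on *Felix₂*.
*[Felix₂'s supervisor]₃*: the pronoun c-commands this R-expression → coindexation would violate Principle C on *[Felix₂'s supervisor]₃*.
*Rashid₄*: the pronoun c-commands this R-expression → coindexation would violate Principle C on *Rashid₄*.

none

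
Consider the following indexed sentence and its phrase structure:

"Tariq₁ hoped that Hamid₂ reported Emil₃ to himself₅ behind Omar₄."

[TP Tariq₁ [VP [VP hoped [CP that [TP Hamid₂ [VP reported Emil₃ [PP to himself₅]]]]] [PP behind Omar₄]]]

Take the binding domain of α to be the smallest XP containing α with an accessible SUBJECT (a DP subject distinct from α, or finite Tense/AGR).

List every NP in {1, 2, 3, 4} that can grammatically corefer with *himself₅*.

*himself* is an anaphor, so Principle A applies: it must be bound in its binding domain.
Binding domain of *himself₅*: the embedded TP, whose subject is Hamid₂.
*Tariq₁* c-commands the anaphor but is outside its binding domain → cannot satisfy Principle A.
*Hamid₂* c-commands the anaphor within its binding domain → licit binder.
*Emil₃* c-commands the anaphor within its binding domain → licit binder.
*Omar₄* does not c-command the anaphor → cannot bind it.

{2, 3}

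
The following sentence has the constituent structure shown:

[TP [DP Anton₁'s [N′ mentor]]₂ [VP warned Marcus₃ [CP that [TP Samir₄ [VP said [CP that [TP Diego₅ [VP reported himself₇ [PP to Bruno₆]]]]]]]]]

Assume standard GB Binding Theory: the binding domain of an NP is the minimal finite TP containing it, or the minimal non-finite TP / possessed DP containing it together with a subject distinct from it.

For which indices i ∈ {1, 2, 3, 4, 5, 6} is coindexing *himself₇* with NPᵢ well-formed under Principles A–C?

{5}

*himself* is an anaphor, so Principle A applies: it must be bound in its binding domain.
Binding domain of *himself₇*: the embedded TP, whose subject is Diego₅.
*Anton₁* does not c-command the anaphor → cannot bind it.
*[Anton₁'s mentor]₂* c-commands the anaphor but is outside its binding domain → cannot satisfy Principle A.
*Marcus₃* c-commands the anaphor but is outside its binding domain → cannot satisfy Principle A.
*Samir₄* c-commands the anaphor but is outside its binding domain → cannot satisfy Principle A.
*Diego₅* c-commands the anaphor within its binding domain → licit binder.
*Bruno₆* does not c-command the anaphor → cannot bind it.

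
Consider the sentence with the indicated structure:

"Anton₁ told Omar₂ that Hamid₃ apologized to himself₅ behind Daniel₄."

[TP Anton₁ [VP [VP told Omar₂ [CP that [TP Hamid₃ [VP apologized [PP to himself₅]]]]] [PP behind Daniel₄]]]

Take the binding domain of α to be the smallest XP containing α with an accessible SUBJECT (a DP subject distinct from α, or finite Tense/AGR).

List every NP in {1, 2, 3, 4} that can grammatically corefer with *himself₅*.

{3}

*himself* is an anaphor, so Principle A applies: it must be bound in its binding domain.
Binding domain of *himself₅*: the embedded TP, whose subject is Hamid₃.
*Anton₁* c-commands the anaphor but is outside its binding domain → cannot satisfy Principle A.
*Omar₂* c-commands the anaphor but is outside its binding domain → cannot satisfy Principle A.
*Hamid₃* c-commands the anaphor within its binding domain → licit binder.
*Daniel₄* does not c-command the anaphor → cannot bind it.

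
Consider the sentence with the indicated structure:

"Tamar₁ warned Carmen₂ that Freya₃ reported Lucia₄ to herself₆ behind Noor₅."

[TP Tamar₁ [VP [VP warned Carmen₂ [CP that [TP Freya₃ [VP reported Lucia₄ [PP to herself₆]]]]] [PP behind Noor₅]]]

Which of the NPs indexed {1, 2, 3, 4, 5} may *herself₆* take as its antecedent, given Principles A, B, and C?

{3, 4}

*herself* is an anaphor, so Principle A applies: it must be bound in its binding domain.
Binding domain of *herself₆*: the embedded TP, whose subject is Freya₃.
*Tamar₁* c-commands the anaphor but is outside its binding domain → cannot satisfy Principle A.
*Carmen₂* c-commands the anaphor but is outside its binding domain → cannot satisfy Principle A.
*Freya₃* c-commands the anaphor within its binding domain → licit binder.
*Lucia₄* c-commands the anaphor within its binding domain → licit binder.
*Noor₅* does not c-command the anaphor → cannot bind it.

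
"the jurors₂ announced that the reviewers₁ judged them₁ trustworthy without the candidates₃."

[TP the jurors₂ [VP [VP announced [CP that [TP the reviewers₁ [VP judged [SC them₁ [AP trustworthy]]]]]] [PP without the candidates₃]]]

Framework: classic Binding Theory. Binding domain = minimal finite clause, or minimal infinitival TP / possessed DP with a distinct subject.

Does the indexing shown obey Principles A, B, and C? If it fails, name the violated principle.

The two coindexed NPs are *the reviewers₁* and *them₁*.
*them₁* is a pronoun. Its binding domain is the embedded TP, whose subject is the reviewers₁.
*the reviewers₁* c-commands it within that domain and carries the same index.
The pronoun is locally bound → Principle B violation.

Principle B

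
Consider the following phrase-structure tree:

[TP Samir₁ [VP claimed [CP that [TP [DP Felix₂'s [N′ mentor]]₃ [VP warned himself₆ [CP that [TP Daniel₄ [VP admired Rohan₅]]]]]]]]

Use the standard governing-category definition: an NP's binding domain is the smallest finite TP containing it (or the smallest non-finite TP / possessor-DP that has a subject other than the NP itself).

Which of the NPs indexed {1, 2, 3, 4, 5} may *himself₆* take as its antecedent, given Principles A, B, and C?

{3}

*himself* is an anaphor, so Principle A applies: it must be bound in its binding domain.
Binding domain of *himself₆*: the embedded TP, whose subject is [Felix₂'s mentor]₃.
*Samir₁* c-commands the anaphor but is outside its binding domain → cannot satisfy Principle A.
*Felix₂* does not c-command the anaphor → cannot bind it.
*[Felix₂'s mentor]₃* c-commands the anaphor within its binding domain → licit binder.
*Daniel₄* does not c-command the anaphor → cannot bind it.
*Rohan₅* does not c-command the anaphor → cannot bind it.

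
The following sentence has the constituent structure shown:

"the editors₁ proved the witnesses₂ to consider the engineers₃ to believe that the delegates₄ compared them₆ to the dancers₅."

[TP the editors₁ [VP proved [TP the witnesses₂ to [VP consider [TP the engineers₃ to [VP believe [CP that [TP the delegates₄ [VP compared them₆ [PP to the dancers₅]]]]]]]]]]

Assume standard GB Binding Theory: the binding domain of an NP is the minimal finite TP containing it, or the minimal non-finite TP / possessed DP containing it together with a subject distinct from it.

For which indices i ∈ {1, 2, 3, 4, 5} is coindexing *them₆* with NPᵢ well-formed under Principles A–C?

*them* is a pronoun, so Principle B applies: it must be free in its binding domain.
Binding domain of *them₆*: the embedded TP, whose subject is the delegates₄.
*the editors₁* c-commands the pronoun but from outside its binding domain, and is not c-commanded by it → coindexation permitted.
*the witnesses₂* c-commands the pronoun but from outside its binding domain, and is not c-commanded by it → coindexation permitted.
*the engineers₃* c-commands the pronoun but from outside its binding domain, and is not c-commanded by it → coindexation permitted.
*the delegates₄* c-commands the pronoun within its binding domain → coindexation would violate Principle B.
*the dancers₅*: the pronoun c-commands this R-expression → coindexation would violate Principle C on *the dancers₅*.

{1, 2, 3}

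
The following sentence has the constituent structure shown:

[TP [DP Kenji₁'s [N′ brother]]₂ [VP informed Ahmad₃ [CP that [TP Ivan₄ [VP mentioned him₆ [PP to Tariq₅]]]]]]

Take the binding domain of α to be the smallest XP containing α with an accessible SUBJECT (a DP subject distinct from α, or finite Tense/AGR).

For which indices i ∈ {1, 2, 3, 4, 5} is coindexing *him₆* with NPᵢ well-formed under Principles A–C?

*him* is a pronoun, so Principle B applies: it must be free in its binding domain.
Binding domain of *him₆*: the embedded TP, whose subject is Ivan₄.
*Kenji₁* and the pronoun do not c-command one another → neither Principle B nor Principle C is at stake; coindexation permitted.
*[Kenji₁'s brother]₂* c-commands the pronoun but from outside its binding domain, and is not c-commanded by it → coindexation permitted.
*Ahmad₃* c-commands the pronoun but from outside its binding domain, and is not c-commanded by it → coindexation permitted.
*Ivan₄* c-commands the pronoun within its binding domain → coindexation would violate Principle B.
*Tariq₅*: the pronoun c-commands this R-expression → coindexation would violate Principle C on *Tariq₅*.

{1, 2, 3}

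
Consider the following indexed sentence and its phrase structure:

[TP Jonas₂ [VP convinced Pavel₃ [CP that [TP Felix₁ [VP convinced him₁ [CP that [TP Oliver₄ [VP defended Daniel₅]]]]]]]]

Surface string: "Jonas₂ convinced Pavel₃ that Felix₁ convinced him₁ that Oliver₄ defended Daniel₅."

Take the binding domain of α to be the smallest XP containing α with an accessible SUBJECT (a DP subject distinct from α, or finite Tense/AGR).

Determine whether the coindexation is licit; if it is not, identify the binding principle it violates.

The two coindexed NPs are *Felix₁* and *him₁*.
*him₁* is a pronoun. Its binding domain is the embedded TP, whose subject is Felix₁.
*Felix₁* c-commands it within that domain and carries the same index.
The pronoun is locally bound → Principle B violation.

Principle B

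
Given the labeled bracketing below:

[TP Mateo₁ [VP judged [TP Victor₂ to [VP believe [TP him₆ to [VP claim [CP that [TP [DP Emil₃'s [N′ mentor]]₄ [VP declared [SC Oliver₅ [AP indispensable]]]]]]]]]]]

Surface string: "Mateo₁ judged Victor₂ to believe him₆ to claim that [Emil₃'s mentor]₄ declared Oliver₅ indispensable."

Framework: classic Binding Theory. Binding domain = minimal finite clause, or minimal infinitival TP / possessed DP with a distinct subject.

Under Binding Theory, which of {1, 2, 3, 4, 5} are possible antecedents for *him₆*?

{1}

*him* is a pronoun, so Principle B applies: it must be free in its binding domain.
Binding domain of *him₆*: the embedded TP, whose subject is Victor₂.
*Mateo₁* c-commands the pronoun but from outside its binding domain, and is not c-commanded by it → coindexation permitted.
*Victor₂* c-commands the pronoun within its binding domain → coindexation would violate Principle B.
*Emil₃*: the pronoun c-commands this R-expression → coindexation would violate Principle C on *Emil₃*.
*[Emil₃'s mentor]₄*: the pronoun c-commands this R-expression → coindexation would violate Principle C on *[Emil₃'s mentor]₄*.
*Oliver₅*: the pronoun c-commands this R-expression → coindexation would violate Principle C on *Oliver₅*.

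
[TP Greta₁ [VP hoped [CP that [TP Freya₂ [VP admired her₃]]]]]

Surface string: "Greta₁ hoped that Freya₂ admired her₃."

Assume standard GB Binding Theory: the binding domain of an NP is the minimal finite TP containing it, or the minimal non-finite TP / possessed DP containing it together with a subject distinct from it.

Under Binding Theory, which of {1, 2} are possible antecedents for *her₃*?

{1}

*her* is a pronoun, so Principle B applies: it must be free in its binding domain.
Binding domain of *her₃*: the embedded TP, whose subject is Freya₂.
*Greta₁* c-commands the pronoun but from outside its binding domain, and is not c-commanded by it → coindexation permitted.
*Freya₂* c-commands the pronoun within its binding domain → coindexation would violate Principle B.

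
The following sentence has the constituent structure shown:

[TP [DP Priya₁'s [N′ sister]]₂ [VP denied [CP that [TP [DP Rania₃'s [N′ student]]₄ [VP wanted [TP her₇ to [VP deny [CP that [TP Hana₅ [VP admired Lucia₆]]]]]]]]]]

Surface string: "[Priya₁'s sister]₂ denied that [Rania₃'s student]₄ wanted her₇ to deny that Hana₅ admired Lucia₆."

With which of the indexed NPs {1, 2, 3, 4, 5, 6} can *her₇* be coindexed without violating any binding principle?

{1, 2, 3}

*her* is a pronoun, so Principle B applies: it must be free in its binding domain.
Binding domain of *her₇*: the embedded TP, whose subject is [Rania₃'s student]₄.
*Priya₁* and the pronoun do not c-command one another → neither Principle B nor Principle C is at stake; coindexation permitted.
*[Priya₁'s sister]₂* c-commands the pronoun but from outside its binding domain, and is not c-commanded by it → coindexation permitted.
*Rania₃* and the pronoun do not c-command one another → neither Principle B nor Principle C is at stake; coindexation permitted.
*[Rania₃'s student]₄* c-commands the pronoun within its binding domain → coindexation would violate Principle B.
*Hana₅*: the pronoun c-commands this R-expression → coindexation would violate Principle C on *Hana₅*.
*Lucia₆*: the pronoun c-commands this R-expression → coindexation would violate Principle C on *Lucia₆*.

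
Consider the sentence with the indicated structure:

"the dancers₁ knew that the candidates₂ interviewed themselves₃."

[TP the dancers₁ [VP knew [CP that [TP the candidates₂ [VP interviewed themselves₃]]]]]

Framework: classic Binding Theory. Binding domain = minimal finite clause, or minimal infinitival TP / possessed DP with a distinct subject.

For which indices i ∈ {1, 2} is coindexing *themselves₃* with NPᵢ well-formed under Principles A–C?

*themselves* is an anaphor, so Principle A applies: it must be bound in its binding domain.
Binding domain of *themselves₃*: the embedded TP, whose subject is the candidates₂.
*the dancers₁* c-commands the anaphor but is outside its binding domain → cannot satisfy Principle A.
*the candidates₂* c-commands the anaphor within its binding domain → licit binder.

{2}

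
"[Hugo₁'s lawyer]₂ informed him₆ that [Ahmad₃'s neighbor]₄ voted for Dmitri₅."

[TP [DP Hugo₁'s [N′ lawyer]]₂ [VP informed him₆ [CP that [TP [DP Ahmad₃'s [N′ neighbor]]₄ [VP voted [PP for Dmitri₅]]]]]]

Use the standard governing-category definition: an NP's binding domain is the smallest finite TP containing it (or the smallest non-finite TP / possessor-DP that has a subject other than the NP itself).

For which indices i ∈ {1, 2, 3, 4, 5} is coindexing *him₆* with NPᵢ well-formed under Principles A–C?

*him* is a pronoun, so Principle B applies: it must be free in its binding domain.
Binding domain of *him₆*: the matrix TP, whose subject is [Hugo₁'s lawyer]₂.
*Hugo₁* and the pronoun do not c-command one another → neither Principle B nor Principle C is at stake; coindexation permitted.
*[Hugo₁'s lawyer]₂* c-commands the pronoun within its binding domain → coindexation would violate Principle B.
*Ahmad₃*: the pronoun c-commands this R-expression → coindexation would violate Principle C on *Ahmad₃*.
*[Ahmad₃'s neighbor]₄*: the pronoun c-commands this R-expression → coindexation would violate Principle C on *[Ahmad₃'s neighbor]₄*.
*Dmitri₅*: the pronoun c-commands this R-expression → coindexation would violate Principle C on *Dmitri₅*.

{1}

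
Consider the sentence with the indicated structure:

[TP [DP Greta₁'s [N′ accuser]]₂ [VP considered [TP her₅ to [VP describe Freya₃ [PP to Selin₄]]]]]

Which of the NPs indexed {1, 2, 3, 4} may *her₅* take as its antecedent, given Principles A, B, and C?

*her* is a pronoun, so Principle B applies: it must be free in its binding domain.
Binding domain of *her₅*: the matrix TP, whose subject is [Greta₁'s accuser]₂.
*Greta₁* and the pronoun do not c-command one another → neither Principle B nor Principle C is at stake; coindexation permitted.
*[Greta₁'s accuser]₂* c-commands the pronoun within its binding domain → coindexation would violate Principle B.
*Freya₃*: the pronoun c-commands this R-expression → coindexation would violate Principle C on *Freya₃*.
*Selin₄*: the pronoun c-commands this R-expression → coindexation would violate Principle C on *Selin₄*.

{1}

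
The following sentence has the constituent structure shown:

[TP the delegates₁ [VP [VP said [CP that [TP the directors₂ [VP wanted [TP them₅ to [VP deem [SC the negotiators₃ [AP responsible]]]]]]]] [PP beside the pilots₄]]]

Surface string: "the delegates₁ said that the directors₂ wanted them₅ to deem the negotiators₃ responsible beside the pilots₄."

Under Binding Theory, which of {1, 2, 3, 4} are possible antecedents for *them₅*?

*them* is a pronoun, so Principle B applies: it must be free in its binding domain.
Binding domain of *them₅*: the embedded TP, whose subject is the directors₂.
*the delegates₁* c-commands the pronoun but from outside its binding domain, and is not c-commanded by it → coindexation permitted.
*the directors₂* c-commands the pronoun within its binding domain → coindexation would violate Principle B.
*the negotiators₃*: the pronoun c-commands this R-expression → coindexation would violate Principle C on *the negotiators₃*.
*the pilots₄* and the pronoun do not c-command one another → neither Principle B nor Principle C is at stake; coindexation permitted.

{1, 4}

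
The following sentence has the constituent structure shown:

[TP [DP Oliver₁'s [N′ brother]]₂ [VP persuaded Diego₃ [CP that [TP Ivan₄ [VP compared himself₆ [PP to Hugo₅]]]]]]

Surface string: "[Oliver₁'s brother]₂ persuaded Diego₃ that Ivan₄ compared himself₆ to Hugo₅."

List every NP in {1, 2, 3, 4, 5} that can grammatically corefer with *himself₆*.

{4}

*himself* is an anaphor, so Principle A applies: it must be bound in its binding domain.
Binding domain of *himself₆*: the embedded TP, whose subject is Ivan₄.
*Oliver₁* does not c-command the anaphor → cannot bind it.
*[Oliver₁'s brother]₂* c-commands the anaphor but is outside its binding domain → cannot satisfy Principle A.
*Diego₃* c-commands the anaphor but is outside its binding domain → cannot satisfy Principle A.
*Ivan₄* c-commands the anaphor within its binding domain → licit binder.
*Hugo₅* does not c-command the anaphor → cannot bind it.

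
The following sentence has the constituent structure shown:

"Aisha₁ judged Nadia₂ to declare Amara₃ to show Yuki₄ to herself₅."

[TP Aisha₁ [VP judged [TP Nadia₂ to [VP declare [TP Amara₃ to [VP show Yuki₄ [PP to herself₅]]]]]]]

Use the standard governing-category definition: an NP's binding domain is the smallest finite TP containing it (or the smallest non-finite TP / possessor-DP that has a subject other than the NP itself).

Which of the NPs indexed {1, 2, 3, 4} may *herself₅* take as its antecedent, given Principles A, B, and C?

{3, 4}

*herself* is an anaphor, so Principle A applies: it must be bound in its binding domain.
Binding domain of *herself₅*: the embedded TP, whose subject is Amara₃.
*Aisha₁* c-commands the anaphor but is outside its binding domain → cannot satisfy Principle A.
*Nadia₂* c-commands the anaphor but is outside its binding domain → cannot satisfy Principle A.
*Amara₃* c-commands the anaphor within its binding domain → licit binder.
*Yuki₄* c-commands the anaphor within its binding domain → licit binder.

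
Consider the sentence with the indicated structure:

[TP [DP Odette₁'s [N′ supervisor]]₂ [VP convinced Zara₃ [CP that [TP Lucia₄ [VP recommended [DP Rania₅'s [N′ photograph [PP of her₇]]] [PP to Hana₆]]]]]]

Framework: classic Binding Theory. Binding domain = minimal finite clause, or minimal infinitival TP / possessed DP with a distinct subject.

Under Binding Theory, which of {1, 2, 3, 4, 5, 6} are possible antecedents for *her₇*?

*her* is a pronoun, so Principle B applies: it must be free in its binding domain.
Binding domain of *her₇*: the possessed DP, whose subject is Rania₅.
*Odette₁* and the pronoun do not c-command one another → neither Principle B nor Principle C is at stake; coindexation permitted.
*[Odette₁'s supervisor]₂* c-commands the pronoun but from outside its binding domain, and is not c-commanded by it → coindexation permitted.
*Zara₃* c-commands the pronoun but from outside its binding domain, and is not c-commanded by it → coindexation permitted.
*Lucia₄* c-commands the pronoun but from outside its binding domain, and is not c-commanded by it → coindexation permitted.
*Rania₅* c-commands the pronoun within its binding domain → coindexation would violate Principle B.
*Hana₆* and the pronoun do not c-command one another → neither Principle B nor Principle C is at stake; coindexation permitted.

{1, 2, 3, 4, 6}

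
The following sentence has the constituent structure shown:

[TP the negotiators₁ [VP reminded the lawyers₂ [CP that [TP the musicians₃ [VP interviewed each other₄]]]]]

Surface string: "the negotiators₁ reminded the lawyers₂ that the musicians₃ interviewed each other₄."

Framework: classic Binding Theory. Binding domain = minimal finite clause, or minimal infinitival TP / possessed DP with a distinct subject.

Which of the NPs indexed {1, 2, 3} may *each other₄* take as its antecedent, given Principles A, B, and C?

*each other* is an anaphor, so Principle A applies: it must be bound in its binding domain.
Binding domain of *each other₄*: the embedded TP, whose subject is the musicians₃.
*the negotiators₁* c-commands the anaphor but is outside its binding domain → cannot satisfy Principle A.
*the lawyers₂* c-commands the anaphor but is outside its binding domain → cannot satisfy Principle A.
*the musicians₃* c-commands the anaphor within its binding domain → licit binder.

{3}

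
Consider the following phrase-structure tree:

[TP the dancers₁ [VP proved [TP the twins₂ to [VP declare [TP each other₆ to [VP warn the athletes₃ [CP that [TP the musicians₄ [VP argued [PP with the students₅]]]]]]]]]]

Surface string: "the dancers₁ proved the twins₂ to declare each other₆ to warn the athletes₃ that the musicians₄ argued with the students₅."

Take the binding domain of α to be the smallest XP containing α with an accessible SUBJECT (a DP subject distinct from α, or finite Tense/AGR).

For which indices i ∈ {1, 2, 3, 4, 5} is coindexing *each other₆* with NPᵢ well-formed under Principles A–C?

{2}

*each other* is an anaphor, so Principle A applies: it must be bound in its binding domain.
Binding domain of *each other₆*: the embedded TP, whose subject is the twins₂.
*the dancers₁* c-commands the anaphor but is outside its binding domain → cannot satisfy Principle A.
*the twins₂* c-commands the anaphor within its binding domain → licit binder.
*the athletes₃* does not c-command the anaphor → cannot bind it.
*the musicians₄* does not c-command the anaphor → cannot bind it.
*the students₅* does not c-command the anaphor → cannot bind it.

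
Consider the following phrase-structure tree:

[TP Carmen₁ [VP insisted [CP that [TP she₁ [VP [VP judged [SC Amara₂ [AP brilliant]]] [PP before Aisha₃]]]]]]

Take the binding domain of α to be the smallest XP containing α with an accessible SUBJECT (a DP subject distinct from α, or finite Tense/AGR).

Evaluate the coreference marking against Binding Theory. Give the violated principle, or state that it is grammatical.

The two coindexed NPs are *Carmen₁* and *she₁*.
*she₁* is a pronoun; nothing c-commands it within its binding domain (the embedded TP.), so Principle B holds trivially.
*Carmen₁* is an R-expression; *she₁* does not c-command it, and no other NP shares its index, so Principle C is satisfied.
All principles are respected.

grammatical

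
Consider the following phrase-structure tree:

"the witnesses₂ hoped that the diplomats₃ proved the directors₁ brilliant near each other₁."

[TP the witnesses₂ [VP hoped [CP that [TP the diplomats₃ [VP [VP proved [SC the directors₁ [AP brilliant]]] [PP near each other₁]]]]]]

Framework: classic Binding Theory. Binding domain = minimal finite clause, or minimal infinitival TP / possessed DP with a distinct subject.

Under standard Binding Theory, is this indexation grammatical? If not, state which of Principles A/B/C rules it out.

The two coindexed NPs are *the directors₁* and *each other₁*.
*each other₁* is an anaphor. Principle A requires it to be bound within its binding domain — the embedded TP, whose subject is the diplomats₃.
Within that domain it is c-commanded by *the diplomats₃*, which does not share its index.
*the directors₁* does not c-command the anaphor at all.
The anaphor is unbound in its domain → Principle A violation.

Principle A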